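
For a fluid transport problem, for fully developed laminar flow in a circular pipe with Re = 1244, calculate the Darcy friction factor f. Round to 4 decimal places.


f = 64 / Re
f = 64 / 1244
f = 0.0514


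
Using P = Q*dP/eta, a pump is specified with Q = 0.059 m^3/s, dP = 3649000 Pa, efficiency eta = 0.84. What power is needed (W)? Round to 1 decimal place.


P = Q * dP / eta
P = 0.059 * 3649000 / 0.84
P = 215291.0 / 0.84
P = 256298.8 W


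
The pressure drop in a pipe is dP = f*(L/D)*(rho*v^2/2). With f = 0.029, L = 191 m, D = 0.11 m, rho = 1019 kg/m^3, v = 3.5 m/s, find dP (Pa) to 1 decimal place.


dP = f * (L/D) * (rho*v^2/2)
dP = 0.029 * (191/0.11) * (1019*3.5^2/2)
L/D = 1736.36363636
rho*v^2/2 = 1019*12.25/2 = 6241.375
dP = 0.029 * 1736.36363636 * 6241.375
dP = 314281.6 Pa


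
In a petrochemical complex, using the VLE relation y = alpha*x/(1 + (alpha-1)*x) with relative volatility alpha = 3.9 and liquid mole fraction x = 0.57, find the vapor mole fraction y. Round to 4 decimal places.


y = alpha*x / (1 + (alpha-1)*x)
y = 3.9*0.57 / (1 + (3.9-1)*0.57)
y = 2.223 / (1 + 1.653)
y = 2.223 / 2.653
y = 0.8379


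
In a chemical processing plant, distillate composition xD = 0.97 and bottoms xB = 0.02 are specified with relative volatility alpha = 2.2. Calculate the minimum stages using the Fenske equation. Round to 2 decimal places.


N_min = ln((xD*(1-xB))/(xB*(1-xD))) / ln(alpha)
Numerator inside ln: 0.9506 / 0.0006 = 1584.333333
ln(1584.333333) = 7.367919
ln(alpha) = ln(2.2) = 0.788457
N_min = 7.367919 / 0.788457 = 9.34


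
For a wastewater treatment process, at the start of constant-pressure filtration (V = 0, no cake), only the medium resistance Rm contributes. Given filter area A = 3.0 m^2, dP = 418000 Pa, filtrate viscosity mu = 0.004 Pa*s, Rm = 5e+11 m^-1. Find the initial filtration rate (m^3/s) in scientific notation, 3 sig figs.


rate = A * dP / (mu * Rm)
rate = 3.0 * 418000 / (0.004 * 5e+11)
rate = 1254000.0 / 2.000e+09
rate = 6.27e-04 m^3/s


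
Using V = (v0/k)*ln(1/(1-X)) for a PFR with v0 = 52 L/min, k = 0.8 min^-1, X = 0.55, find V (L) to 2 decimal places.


V = (v0/k) * ln(1/(1-X))
V = (52/0.8) * ln(1/(1-0.55))
V = 65.0 * ln(2.222222)
V = 65.0 * 0.798508
V = 51.90 L


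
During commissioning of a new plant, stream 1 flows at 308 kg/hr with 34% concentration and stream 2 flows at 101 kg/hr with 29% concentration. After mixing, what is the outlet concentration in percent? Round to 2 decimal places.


Mass balance on solute: F1*x1 + F2*x2 = F3*x3
F3 = F1 + F2 = 308 + 101 = 409 kg/hr
x3 = (F1*x1 + F2*x2)/F3
x3 = (308*0.34 + 101*0.29) / 409
x3 = 32.77%


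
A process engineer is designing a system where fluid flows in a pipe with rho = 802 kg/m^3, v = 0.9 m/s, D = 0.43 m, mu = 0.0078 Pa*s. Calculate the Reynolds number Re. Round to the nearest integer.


Re = rho * v * D / mu
Re = 802 * 0.9 * 0.43 / 0.0078
Re = 310.374 / 0.0078
Re = 39792


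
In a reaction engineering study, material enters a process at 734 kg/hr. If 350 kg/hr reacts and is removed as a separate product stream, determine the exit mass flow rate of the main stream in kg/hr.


Steady-state mass balance on the main outlet: F_out = F_in - F_removed
F_out = 734 - 350
F_out = 384 kg/hr


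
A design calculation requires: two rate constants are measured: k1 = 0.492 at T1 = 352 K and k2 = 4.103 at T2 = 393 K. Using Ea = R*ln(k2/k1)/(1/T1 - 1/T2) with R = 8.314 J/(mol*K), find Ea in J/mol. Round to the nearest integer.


Ea = R * ln(k2/k1) / (1/T1 - 1/T2)
ln(k2/k1) = ln(4.103/0.492) = 2.120995
1/T1 - 1/T2 = 1/352 - 1/393 = 0.000296379829
Ea = 8.314 * 2.120995 / 0.000296379829
Ea = 59498 J/mol


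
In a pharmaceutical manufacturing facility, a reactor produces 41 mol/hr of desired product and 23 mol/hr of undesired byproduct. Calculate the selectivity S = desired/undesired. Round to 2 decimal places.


S = desired product rate / undesired product rate
S = 41 / 23
S = 1.78


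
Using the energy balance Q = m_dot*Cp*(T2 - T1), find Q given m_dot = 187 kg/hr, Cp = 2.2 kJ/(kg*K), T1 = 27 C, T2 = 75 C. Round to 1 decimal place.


Q = m_dot * Cp * (T2 - T1)
Q = 187 * 2.2 * (75 - 27)
Q = 187 * 2.2 * 48
Q = 19747.2 kJ/hr


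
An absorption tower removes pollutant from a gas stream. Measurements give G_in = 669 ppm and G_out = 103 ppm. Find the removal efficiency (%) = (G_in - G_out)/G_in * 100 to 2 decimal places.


Efficiency = (G_in - G_out) / G_in * 100%
Efficiency = (669 - 103) / 669 * 100
Efficiency = 566 / 669 * 100
Efficiency = 84.60%


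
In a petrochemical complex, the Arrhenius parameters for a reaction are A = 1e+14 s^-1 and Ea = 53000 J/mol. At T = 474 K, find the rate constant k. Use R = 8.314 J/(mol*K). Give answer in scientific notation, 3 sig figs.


k = A * exp(-Ea/(R*T))
k = 1e+14 * exp(-53000 / (8.314 * 474))
k = 1e+14 * exp(-13.448923)
k = 1.44e+08


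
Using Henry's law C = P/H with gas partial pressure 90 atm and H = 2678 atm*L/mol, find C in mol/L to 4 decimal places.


C = P / H
C = 90 / 2678
C = 0.0336 mol/L


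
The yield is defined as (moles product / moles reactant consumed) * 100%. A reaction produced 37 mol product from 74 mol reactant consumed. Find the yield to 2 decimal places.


Yield = (moles product / moles consumed) * 100%
Yield = (37 / 74) * 100
Yield = 0.5 * 100
Yield = 50.00%


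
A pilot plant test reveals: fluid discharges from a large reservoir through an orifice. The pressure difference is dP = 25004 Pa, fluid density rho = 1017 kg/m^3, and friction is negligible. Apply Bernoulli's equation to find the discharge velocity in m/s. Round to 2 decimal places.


v = sqrt(2*dP/rho)
v = sqrt(2*25004/1017)
v = sqrt(49.172075)
v = 7.01 m/s


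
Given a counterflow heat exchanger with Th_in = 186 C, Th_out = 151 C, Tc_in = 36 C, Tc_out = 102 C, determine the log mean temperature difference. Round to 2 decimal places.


dT1 = Th_in - Tc_out = 186 - 102 = 84
dT2 = Th_out - Tc_in = 151 - 36 = 115
LMTD = (dT1 - dT2) / ln(dT1/dT2)
LMTD = (84 - 115) / ln(84/115)
LMTD = 98.69 K


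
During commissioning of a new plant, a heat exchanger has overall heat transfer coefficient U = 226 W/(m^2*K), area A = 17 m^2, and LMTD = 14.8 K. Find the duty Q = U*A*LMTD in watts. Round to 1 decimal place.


Q = U * A * LMTD
Q = 226 * 17 * 14.8
Q = 56861.6 W


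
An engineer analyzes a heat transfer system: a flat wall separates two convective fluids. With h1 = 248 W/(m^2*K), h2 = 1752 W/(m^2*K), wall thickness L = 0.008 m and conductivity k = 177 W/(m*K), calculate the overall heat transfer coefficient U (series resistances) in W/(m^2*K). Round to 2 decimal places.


1/U = 1/h1 + L/k + 1/h2
1/U = 1/248 + 0.008/177 + 1/1752
1/U = 0.0040322581 + 4.51977e-05 + 0.0005707763
1/U = 0.0046482321
U = 215.14 W/(m^2*K)


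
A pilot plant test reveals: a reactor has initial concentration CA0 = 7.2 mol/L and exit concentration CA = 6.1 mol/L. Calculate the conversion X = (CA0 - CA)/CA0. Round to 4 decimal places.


X = (CA0 - CA) / CA0
X = (7.2 - 6.1) / 7.2
X = 1.1 / 7.2
X = 0.1528


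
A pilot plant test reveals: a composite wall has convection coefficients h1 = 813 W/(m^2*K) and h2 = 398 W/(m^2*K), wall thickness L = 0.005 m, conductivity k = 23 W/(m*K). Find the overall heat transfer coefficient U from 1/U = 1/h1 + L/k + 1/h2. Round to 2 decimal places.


1/U = 1/h1 + L/k + 1/h2
1/U = 1/813 + 0.005/23 + 1/398
1/U = 0.0012300123 + 0.0002173913 + 0.0025125628
1/U = 0.0039599664
U = 252.53 W/(m^2*K)


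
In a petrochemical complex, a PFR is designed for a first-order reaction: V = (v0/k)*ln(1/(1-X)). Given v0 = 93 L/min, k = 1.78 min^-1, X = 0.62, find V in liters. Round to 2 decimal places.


V = (v0/k) * ln(1/(1-X))
V = (93/1.78) * ln(1/(1-0.62))
V = 52.247191 * ln(2.631579)
V = 52.247191 * 0.967584
V = 50.55 L


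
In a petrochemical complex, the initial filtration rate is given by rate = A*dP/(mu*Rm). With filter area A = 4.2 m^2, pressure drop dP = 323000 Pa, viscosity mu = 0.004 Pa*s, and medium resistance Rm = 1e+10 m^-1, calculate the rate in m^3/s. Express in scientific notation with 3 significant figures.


rate = A * dP / (mu * Rm)
rate = 4.2 * 323000 / (0.004 * 1e+10)
rate = 1356600.0 / 4.000e+07
rate = 3.39e-02 m^3/s


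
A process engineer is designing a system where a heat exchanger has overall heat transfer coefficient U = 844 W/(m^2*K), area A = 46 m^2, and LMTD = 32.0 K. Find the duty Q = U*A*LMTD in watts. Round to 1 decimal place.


Q = U * A * LMTD
Q = 844 * 46 * 32.0
Q = 1242368.0 W


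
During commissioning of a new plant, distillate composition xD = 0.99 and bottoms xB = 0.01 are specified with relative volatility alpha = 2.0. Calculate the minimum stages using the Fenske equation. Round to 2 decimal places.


N_min = ln((xD*(1-xB))/(xB*(1-xD))) / ln(alpha)
Numerator inside ln: 0.9801 / 0.0001 = 9801.0
ln(9801.0) = 9.19024
ln(alpha) = ln(2.0) = 0.693147
N_min = 9.19024 / 0.693147 = 13.26


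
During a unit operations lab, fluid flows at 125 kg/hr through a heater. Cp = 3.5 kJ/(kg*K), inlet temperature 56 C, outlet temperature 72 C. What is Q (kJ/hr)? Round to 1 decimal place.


Q = m_dot * Cp * (T2 - T1)
Q = 125 * 3.5 * (72 - 56)
Q = 125 * 3.5 * 16
Q = 7000.0 kJ/hr


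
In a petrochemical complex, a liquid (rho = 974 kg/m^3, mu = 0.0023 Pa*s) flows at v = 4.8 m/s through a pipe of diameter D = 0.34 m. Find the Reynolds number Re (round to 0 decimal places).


Re = rho * v * D / mu
Re = 974 * 4.8 * 0.34 / 0.0023
Re = 1589.568 / 0.0023
Re = 691117


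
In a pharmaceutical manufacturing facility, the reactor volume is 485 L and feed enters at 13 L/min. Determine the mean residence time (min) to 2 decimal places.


tau = V / v0
tau = 485 / 13
tau = 37.31 min


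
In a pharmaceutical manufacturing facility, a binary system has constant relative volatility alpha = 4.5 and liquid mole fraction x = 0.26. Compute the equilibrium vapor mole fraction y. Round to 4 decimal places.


y = alpha*x / (1 + (alpha-1)*x)
y = 4.5*0.26 / (1 + (4.5-1)*0.26)
y = 1.17 / (1 + 0.91)
y = 1.17 / 1.91
y = 0.6126


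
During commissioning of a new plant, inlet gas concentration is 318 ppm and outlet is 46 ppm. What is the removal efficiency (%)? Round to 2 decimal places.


Efficiency = (G_in - G_out) / G_in * 100%
Efficiency = (318 - 46) / 318 * 100
Efficiency = 272 / 318 * 100
Efficiency = 85.53%


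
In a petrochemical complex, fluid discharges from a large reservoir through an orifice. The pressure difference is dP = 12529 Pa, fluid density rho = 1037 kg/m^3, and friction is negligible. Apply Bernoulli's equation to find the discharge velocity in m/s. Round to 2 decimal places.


v = sqrt(2*dP/rho)
v = sqrt(2*12529/1037)
v = sqrt(24.163934)
v = 4.92 m/s


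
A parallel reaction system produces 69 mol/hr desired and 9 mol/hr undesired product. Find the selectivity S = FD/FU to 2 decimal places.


S = desired product rate / undesired product rate
S = 69 / 9
S = 7.67


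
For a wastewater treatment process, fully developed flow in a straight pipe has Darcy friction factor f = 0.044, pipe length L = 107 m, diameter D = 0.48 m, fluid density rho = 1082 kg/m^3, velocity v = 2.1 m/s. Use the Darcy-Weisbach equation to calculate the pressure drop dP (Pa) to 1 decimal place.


dP = f * (L/D) * (rho*v^2/2)
dP = 0.044 * (107/0.48) * (1082*2.1^2/2)
L/D = 222.91666667
rho*v^2/2 = 1082*4.41/2 = 2385.81
dP = 0.044 * 222.91666667 * 2385.81
dP = 23400.8 Pa


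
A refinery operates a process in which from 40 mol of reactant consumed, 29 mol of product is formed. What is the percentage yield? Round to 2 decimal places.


Yield = (moles product / moles consumed) * 100%
Yield = (29 / 40) * 100
Yield = 0.725 * 100
Yield = 72.50%


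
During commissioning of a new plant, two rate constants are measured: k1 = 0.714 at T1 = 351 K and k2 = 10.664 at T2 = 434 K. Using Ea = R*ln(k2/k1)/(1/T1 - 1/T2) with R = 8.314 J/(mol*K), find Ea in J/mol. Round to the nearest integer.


Ea = R * ln(k2/k1) / (1/T1 - 1/T2)
ln(k2/k1) = ln(10.664/0.714) = 2.7037459
1/T1 - 1/T2 = 1/351 - 1/434 = 0.000544855384
Ea = 8.314 * 2.7037459 / 0.000544855384
Ea = 41257 J/mol


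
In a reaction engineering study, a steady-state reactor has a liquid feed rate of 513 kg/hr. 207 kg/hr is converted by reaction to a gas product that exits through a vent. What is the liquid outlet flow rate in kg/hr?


Steady-state mass balance on the main outlet: F_out = F_in - F_removed
F_out = 513 - 207
F_out = 306 kg/hr


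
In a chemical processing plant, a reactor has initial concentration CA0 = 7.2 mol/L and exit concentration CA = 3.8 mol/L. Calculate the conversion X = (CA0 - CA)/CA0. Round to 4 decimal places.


X = (CA0 - CA) / CA0
X = (7.2 - 3.8) / 7.2
X = 3.4 / 7.2
X = 0.4722


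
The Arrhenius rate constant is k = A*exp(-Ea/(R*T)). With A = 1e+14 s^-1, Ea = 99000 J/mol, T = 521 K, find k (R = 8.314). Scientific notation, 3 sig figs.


k = A * exp(-Ea/(R*T))
k = 1e+14 * exp(-99000 / (8.314 * 521))
k = 1e+14 * exp(-22.855328)
k = 1.19e+04


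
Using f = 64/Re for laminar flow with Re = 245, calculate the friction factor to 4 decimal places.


f = 64 / Re
f = 64 / 245
f = 0.2612


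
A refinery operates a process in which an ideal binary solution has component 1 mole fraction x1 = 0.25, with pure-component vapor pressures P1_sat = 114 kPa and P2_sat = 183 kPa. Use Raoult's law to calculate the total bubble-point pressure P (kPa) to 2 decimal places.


P = x1*P1_sat + x2*P2_sat
x2 = 1 - x1 = 1 - 0.25 = 0.75
P = 0.25*114 + 0.75*183
P = 28.5 + 137.25
P = 165.75 kPa


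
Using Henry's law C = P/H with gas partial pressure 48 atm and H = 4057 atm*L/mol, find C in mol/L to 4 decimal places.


C = P / H
C = 48 / 4057
C = 0.0118 mol/L


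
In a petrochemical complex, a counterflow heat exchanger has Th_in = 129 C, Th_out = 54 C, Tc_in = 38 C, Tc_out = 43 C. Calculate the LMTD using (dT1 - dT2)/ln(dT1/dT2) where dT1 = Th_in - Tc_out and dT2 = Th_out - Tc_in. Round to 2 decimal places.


dT1 = Th_in - Tc_out = 129 - 43 = 86
dT2 = Th_out - Tc_in = 54 - 38 = 16
LMTD = (dT1 - dT2) / ln(dT1/dT2)
LMTD = (86 - 16) / ln(86/16)
LMTD = 41.62 K


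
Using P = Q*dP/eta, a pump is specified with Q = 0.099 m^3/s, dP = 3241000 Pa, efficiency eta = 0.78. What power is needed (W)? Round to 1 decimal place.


P = Q * dP / eta
P = 0.099 * 3241000 / 0.78
P = 320859.0 / 0.78
P = 411357.7 W


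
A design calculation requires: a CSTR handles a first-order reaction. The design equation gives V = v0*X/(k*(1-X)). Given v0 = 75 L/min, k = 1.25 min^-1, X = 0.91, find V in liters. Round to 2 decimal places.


V = v0 * X / (k * (1 - X))
V = 75 * 0.91 / (1.25 * (1 - 0.91))
V = 68.25 / (1.25 * 0.09)
V = 68.25 / 0.1125
V = 606.67 L


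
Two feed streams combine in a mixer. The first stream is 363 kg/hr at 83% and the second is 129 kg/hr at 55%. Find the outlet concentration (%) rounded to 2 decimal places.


Mass balance on solute: F1*x1 + F2*x2 = F3*x3
F3 = F1 + F2 = 363 + 129 = 492 kg/hr
x3 = (F1*x1 + F2*x2)/F3
x3 = (363*0.83 + 129*0.55) / 492
x3 = 75.66%


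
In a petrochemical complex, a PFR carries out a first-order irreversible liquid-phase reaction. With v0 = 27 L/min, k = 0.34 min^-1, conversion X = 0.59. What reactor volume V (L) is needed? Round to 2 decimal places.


V = (v0/k) * ln(1/(1-X))
V = (27/0.34) * ln(1/(1-0.59))
V = 79.411765 * ln(2.439024)
V = 79.411765 * 0.891598
V = 70.80 L


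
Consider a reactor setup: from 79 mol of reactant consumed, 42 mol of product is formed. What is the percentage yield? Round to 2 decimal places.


Yield = (moles product / moles consumed) * 100%
Yield = (42 / 79) * 100
Yield = 0.5316 * 100
Yield = 53.16%


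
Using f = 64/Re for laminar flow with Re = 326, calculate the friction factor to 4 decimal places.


f = 64 / Re
f = 64 / 326
f = 0.1963


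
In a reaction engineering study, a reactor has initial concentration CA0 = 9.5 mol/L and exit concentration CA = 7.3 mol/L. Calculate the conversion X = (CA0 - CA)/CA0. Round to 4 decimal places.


X = (CA0 - CA) / CA0
X = (9.5 - 7.3) / 9.5
X = 2.2 / 9.5
X = 0.2316


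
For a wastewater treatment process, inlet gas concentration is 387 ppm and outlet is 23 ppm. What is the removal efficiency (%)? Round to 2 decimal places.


Efficiency = (G_in - G_out) / G_in * 100%
Efficiency = (387 - 23) / 387 * 100
Efficiency = 364 / 387 * 100
Efficiency = 94.06%


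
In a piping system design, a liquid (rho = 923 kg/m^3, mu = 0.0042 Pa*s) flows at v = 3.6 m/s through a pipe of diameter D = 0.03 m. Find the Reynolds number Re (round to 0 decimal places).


Re = rho * v * D / mu
Re = 923 * 3.6 * 0.03 / 0.0042
Re = 99.684 / 0.0042
Re = 23734


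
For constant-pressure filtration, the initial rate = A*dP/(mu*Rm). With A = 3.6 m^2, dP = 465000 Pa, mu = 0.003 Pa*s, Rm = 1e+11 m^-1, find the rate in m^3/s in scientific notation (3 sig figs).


rate = A * dP / (mu * Rm)
rate = 3.6 * 465000 / (0.003 * 1e+11)
rate = 1674000.0 / 3.000e+08
rate = 5.58e-03 m^3/s


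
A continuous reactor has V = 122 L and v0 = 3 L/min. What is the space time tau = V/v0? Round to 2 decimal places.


tau = V / v0
tau = 122 / 3
tau = 40.67 min


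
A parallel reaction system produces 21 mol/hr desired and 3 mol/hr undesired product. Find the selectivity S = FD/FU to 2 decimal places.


S = desired product rate / undesired product rate
S = 21 / 3
S = 7.00


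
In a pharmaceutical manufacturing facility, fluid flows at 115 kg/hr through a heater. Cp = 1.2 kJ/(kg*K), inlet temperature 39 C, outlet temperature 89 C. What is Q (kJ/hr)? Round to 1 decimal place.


Q = m_dot * Cp * (T2 - T1)
Q = 115 * 1.2 * (89 - 39)
Q = 115 * 1.2 * 50
Q = 6900.0 kJ/hr


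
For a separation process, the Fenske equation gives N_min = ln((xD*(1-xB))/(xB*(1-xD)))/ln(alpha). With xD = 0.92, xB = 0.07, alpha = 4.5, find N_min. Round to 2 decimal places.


N_min = ln((xD*(1-xB))/(xB*(1-xD))) / ln(alpha)
Numerator inside ln: 0.8556 / 0.0056 = 152.785714
ln(152.785714) = 5.029036
ln(alpha) = ln(4.5) = 1.504077
N_min = 5.029036 / 1.504077 = 3.34


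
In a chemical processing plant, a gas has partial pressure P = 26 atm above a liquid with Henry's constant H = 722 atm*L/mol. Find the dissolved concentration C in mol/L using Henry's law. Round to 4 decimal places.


C = P / H
C = 26 / 722
C = 0.0360 mol/L


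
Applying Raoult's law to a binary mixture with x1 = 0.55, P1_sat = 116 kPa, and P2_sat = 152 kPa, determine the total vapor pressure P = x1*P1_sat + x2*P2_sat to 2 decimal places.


P = x1*P1_sat + x2*P2_sat
x2 = 1 - x1 = 1 - 0.55 = 0.45
P = 0.55*116 + 0.45*152
P = 63.8 + 68.4
P = 132.20 kPa


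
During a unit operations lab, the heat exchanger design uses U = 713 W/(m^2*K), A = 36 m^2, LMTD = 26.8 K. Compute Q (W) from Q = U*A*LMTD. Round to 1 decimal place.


Q = U * A * LMTD
Q = 713 * 36 * 26.8
Q = 687902.4 W


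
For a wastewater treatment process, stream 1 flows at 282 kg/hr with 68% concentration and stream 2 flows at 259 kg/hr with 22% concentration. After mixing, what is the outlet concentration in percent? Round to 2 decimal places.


Mass balance on solute: F1*x1 + F2*x2 = F3*x3
F3 = F1 + F2 = 282 + 259 = 541 kg/hr
x3 = (F1*x1 + F2*x2)/F3
x3 = (282*0.68 + 259*0.22) / 541
x3 = 45.98%


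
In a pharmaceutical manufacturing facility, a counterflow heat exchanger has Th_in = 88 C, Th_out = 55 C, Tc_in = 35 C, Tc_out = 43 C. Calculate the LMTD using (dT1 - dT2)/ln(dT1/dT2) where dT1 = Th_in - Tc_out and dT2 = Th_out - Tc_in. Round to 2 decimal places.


dT1 = Th_in - Tc_out = 88 - 43 = 45
dT2 = Th_out - Tc_in = 55 - 35 = 20
LMTD = (dT1 - dT2) / ln(dT1/dT2)
LMTD = (45 - 20) / ln(45/20)
LMTD = 30.83 K


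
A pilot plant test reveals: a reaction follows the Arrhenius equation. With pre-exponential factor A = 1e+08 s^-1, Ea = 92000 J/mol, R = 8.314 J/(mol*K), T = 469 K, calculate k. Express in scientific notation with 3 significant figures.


k = A * exp(-Ea/(R*T))
k = 1e+08 * exp(-92000 / (8.314 * 469))
k = 1e+08 * exp(-23.594184)
k = 5.66e-03


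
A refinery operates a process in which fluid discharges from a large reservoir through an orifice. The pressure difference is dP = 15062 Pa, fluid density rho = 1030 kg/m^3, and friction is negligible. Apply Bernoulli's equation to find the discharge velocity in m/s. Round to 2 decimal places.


v = sqrt(2*dP/rho)
v = sqrt(2*15062/1030)
v = sqrt(29.246602)
v = 5.41 m/s


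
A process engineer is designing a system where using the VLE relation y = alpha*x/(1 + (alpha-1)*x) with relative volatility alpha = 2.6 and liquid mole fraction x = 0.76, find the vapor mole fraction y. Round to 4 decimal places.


y = alpha*x / (1 + (alpha-1)*x)
y = 2.6*0.76 / (1 + (2.6-1)*0.76)
y = 1.976 / (1 + 1.216)
y = 1.976 / 2.216
y = 0.8917


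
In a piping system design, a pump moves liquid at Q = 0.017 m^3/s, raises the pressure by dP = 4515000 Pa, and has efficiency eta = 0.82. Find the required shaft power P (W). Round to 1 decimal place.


P = Q * dP / eta
P = 0.017 * 4515000 / 0.82
P = 76755.0 / 0.82
P = 93603.7 W


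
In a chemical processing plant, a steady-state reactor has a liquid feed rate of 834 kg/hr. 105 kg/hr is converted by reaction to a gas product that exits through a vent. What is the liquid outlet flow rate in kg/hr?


Steady-state mass balance on the main outlet: F_out = F_in - F_removed
F_out = 834 - 105
F_out = 729 kg/hr


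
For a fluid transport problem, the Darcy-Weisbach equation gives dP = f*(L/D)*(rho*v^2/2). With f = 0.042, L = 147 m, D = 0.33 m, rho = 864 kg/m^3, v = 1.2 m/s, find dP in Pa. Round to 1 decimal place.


dP = f * (L/D) * (rho*v^2/2)
dP = 0.042 * (147/0.33) * (864*1.2^2/2)
L/D = 445.45454545
rho*v^2/2 = 864*1.44/2 = 622.08
dP = 0.042 * 445.45454545 * 622.08
dP = 11638.6 Pa


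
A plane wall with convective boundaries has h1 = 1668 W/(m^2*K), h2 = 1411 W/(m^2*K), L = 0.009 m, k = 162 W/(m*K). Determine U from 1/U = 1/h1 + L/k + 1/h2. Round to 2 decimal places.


1/U = 1/h1 + L/k + 1/h2
1/U = 1/1668 + 0.009/162 + 1/1411
1/U = 0.0005995204 + 5.55556e-05 + 0.0007087172
1/U = 0.0013637932
U = 733.25 W/(m^2*K)


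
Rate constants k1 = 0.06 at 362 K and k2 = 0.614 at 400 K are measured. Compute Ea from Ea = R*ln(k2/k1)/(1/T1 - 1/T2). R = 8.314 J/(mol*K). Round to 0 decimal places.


Ea = R * ln(k2/k1) / (1/T1 - 1/T2)
ln(k2/k1) = ln(0.614/0.06) = 2.3256504
1/T1 - 1/T2 = 1/362 - 1/400 = 0.000262430939
Ea = 8.314 * 2.3256504 / 0.000262430939
Ea = 73678 J/mol


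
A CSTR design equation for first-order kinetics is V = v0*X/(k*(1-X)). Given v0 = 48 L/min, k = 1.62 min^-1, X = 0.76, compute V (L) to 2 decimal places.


V = v0 * X / (k * (1 - X))
V = 48 * 0.76 / (1.62 * (1 - 0.76))
V = 36.48 / (1.62 * 0.24)
V = 36.48 / 0.3888
V = 93.83 L


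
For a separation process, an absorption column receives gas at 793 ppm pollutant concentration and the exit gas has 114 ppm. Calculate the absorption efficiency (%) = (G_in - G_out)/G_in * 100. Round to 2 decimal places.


Efficiency = (G_in - G_out) / G_in * 100%
Efficiency = (793 - 114) / 793 * 100
Efficiency = 679 / 793 * 100
Efficiency = 85.62%


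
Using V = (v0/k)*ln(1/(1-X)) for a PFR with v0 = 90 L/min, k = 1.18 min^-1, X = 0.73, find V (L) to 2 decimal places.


V = (v0/k) * ln(1/(1-X))
V = (90/1.18) * ln(1/(1-0.73))
V = 76.271186 * ln(3.703704)
V = 76.271186 * 1.309333
V = 99.86 L


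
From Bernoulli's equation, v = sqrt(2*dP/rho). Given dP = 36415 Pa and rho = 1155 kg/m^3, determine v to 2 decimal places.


v = sqrt(2*dP/rho)
v = sqrt(2*36415/1155)
v = sqrt(63.056277)
v = 7.94 m/s


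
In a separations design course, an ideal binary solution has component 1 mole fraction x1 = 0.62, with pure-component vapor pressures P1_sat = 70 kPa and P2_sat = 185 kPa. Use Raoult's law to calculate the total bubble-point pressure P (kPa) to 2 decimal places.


P = x1*P1_sat + x2*P2_sat
x2 = 1 - x1 = 1 - 0.62 = 0.38
P = 0.62*70 + 0.38*185
P = 43.4 + 70.3
P = 113.70 kPa


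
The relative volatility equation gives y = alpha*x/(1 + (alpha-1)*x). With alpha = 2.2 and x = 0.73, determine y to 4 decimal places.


y = alpha*x / (1 + (alpha-1)*x)
y = 2.2*0.73 / (1 + (2.2-1)*0.73)
y = 1.606 / (1 + 0.876)
y = 1.606 / 1.876
y = 0.8561


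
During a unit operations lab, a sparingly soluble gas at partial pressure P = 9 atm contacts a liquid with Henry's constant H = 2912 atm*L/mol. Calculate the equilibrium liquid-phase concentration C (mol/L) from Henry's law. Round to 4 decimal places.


C = P / H
C = 9 / 2912
C = 0.0031 mol/L


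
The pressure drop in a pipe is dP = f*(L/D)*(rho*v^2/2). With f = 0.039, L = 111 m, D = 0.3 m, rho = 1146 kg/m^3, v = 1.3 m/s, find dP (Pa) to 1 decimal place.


dP = f * (L/D) * (rho*v^2/2)
dP = 0.039 * (111/0.3) * (1146*1.3^2/2)
L/D = 370.0
rho*v^2/2 = 1146*1.69/2 = 968.37
dP = 0.039 * 370.0 * 968.37
dP = 13973.6 Pa


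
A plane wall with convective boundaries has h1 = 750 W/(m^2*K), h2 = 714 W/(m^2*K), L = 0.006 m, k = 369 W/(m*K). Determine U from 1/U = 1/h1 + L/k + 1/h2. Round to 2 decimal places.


1/U = 1/h1 + L/k + 1/h2
1/U = 1/750 + 0.006/369 + 1/714
1/U = 0.0013333333 + 1.62602e-05 + 0.0014005602
1/U = 0.0027501537
U = 363.62 W/(m^2*K)


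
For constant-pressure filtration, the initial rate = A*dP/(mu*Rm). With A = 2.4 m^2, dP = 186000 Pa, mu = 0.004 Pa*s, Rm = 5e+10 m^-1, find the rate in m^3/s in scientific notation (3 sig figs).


rate = A * dP / (mu * Rm)
rate = 2.4 * 186000 / (0.004 * 5e+10)
rate = 446400.0 / 2.000e+08
rate = 2.23e-03 m^3/s


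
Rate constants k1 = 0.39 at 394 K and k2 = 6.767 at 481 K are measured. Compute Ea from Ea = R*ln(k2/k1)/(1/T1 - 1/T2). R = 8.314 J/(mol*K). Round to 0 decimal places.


Ea = R * ln(k2/k1) / (1/T1 - 1/T2)
ln(k2/k1) = ln(6.767/0.39) = 2.8536664
1/T1 - 1/T2 = 1/394 - 1/481 = 0.000459068987
Ea = 8.314 * 2.8536664 / 0.000459068987
Ea = 51682 J/mol


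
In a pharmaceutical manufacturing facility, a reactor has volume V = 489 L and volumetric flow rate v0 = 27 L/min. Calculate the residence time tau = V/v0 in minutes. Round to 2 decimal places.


tau = V / v0
tau = 489 / 27
tau = 18.11 min


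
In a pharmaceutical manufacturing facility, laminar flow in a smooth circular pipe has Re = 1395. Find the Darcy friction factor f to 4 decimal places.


f = 64 / Re
f = 64 / 1395
f = 0.0459


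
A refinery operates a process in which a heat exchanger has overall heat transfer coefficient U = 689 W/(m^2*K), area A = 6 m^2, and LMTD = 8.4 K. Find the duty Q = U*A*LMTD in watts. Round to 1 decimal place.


Q = U * A * LMTD
Q = 689 * 6 * 8.4
Q = 34725.6 W


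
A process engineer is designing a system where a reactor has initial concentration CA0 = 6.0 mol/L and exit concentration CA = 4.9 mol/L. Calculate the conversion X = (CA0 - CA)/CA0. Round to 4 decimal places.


X = (CA0 - CA) / CA0
X = (6.0 - 4.9) / 6.0
X = 1.1 / 6.0
X = 0.1833


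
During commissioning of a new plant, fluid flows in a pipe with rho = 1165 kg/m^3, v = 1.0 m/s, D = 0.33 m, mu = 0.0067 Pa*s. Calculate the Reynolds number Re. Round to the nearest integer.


Re = rho * v * D / mu
Re = 1165 * 1.0 * 0.33 / 0.0067
Re = 384.45 / 0.0067
Re = 57381


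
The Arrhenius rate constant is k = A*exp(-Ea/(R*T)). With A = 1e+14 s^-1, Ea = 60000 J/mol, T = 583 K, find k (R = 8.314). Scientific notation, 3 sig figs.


k = A * exp(-Ea/(R*T))
k = 1e+14 * exp(-60000 / (8.314 * 583))
k = 1e+14 * exp(-12.378633)
k = 4.21e+08


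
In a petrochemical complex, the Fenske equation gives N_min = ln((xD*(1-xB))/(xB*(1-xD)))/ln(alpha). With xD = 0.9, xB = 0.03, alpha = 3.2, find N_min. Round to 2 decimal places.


N_min = ln((xD*(1-xB))/(xB*(1-xD))) / ln(alpha)
Numerator inside ln: 0.873 / 0.003 = 291.0
ln(291.0) = 5.673323
ln(alpha) = ln(3.2) = 1.163151
N_min = 5.673323 / 1.163151 = 4.88


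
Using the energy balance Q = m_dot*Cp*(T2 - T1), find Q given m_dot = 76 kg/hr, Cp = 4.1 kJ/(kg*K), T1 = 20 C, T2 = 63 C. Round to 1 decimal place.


Q = m_dot * Cp * (T2 - T1)
Q = 76 * 4.1 * (63 - 20)
Q = 76 * 4.1 * 43
Q = 13398.8 kJ/hr


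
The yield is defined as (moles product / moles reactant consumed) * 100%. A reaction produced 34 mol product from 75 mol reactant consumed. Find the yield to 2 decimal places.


Yield = (moles product / moles consumed) * 100%
Yield = (34 / 75) * 100
Yield = 0.4533 * 100
Yield = 45.33%


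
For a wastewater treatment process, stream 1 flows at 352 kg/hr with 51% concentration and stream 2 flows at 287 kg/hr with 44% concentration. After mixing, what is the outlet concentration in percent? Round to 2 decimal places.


Mass balance on solute: F1*x1 + F2*x2 = F3*x3
F3 = F1 + F2 = 352 + 287 = 639 kg/hr
x3 = (F1*x1 + F2*x2)/F3
x3 = (352*0.51 + 287*0.44) / 639
x3 = 47.86%


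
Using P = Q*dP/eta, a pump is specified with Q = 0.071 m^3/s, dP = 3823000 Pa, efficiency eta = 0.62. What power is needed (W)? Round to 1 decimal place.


P = Q * dP / eta
P = 0.071 * 3823000 / 0.62
P = 271433.0 / 0.62
P = 437795.2 W


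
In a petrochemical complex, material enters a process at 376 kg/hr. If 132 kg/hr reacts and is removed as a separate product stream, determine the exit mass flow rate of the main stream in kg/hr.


Steady-state mass balance on the main outlet: F_out = F_in - F_removed
F_out = 376 - 132
F_out = 244 kg/hr


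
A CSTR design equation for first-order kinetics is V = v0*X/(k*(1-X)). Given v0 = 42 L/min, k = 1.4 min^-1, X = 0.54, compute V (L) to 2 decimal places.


V = v0 * X / (k * (1 - X))
V = 42 * 0.54 / (1.4 * (1 - 0.54))
V = 22.68 / (1.4 * 0.46)
V = 22.68 / 0.644
V = 35.22 L


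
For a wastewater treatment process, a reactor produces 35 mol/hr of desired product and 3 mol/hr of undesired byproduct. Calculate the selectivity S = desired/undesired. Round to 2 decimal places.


S = desired product rate / undesired product rate
S = 35 / 3
S = 11.67


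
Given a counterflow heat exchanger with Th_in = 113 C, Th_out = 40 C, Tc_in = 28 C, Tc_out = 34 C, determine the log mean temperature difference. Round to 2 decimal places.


dT1 = Th_in - Tc_out = 113 - 34 = 79
dT2 = Th_out - Tc_in = 40 - 28 = 12
LMTD = (dT1 - dT2) / ln(dT1/dT2)
LMTD = (79 - 12) / ln(79/12)
LMTD = 35.55 K


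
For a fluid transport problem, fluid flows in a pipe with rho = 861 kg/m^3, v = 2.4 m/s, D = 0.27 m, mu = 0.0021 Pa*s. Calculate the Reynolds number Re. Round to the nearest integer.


Re = rho * v * D / mu
Re = 861 * 2.4 * 0.27 / 0.0021
Re = 557.928 / 0.0021
Re = 265680


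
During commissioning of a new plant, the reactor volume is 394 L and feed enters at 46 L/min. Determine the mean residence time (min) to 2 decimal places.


tau = V / v0
tau = 394 / 46
tau = 8.57 min


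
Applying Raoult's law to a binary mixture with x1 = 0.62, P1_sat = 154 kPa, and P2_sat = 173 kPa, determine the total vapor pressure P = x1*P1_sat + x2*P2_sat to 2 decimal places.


P = x1*P1_sat + x2*P2_sat
x2 = 1 - x1 = 1 - 0.62 = 0.38
P = 0.62*154 + 0.38*173
P = 95.48 + 65.74
P = 161.22 kPa


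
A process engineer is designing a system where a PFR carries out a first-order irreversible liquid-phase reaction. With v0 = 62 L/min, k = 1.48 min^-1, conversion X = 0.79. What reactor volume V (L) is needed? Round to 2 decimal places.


V = (v0/k) * ln(1/(1-X))
V = (62/1.48) * ln(1/(1-0.79))
V = 41.891892 * ln(4.761905)
V = 41.891892 * 1.560648
V = 65.38 L


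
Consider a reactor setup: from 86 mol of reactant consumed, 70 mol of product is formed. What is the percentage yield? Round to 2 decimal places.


Yield = (moles product / moles consumed) * 100%
Yield = (70 / 86) * 100
Yield = 0.814 * 100
Yield = 81.40%


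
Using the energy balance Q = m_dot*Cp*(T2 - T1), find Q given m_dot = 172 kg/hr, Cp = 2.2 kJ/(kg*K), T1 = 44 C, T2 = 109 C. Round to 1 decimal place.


Q = m_dot * Cp * (T2 - T1)
Q = 172 * 2.2 * (109 - 44)
Q = 172 * 2.2 * 65
Q = 24596.0 kJ/hr


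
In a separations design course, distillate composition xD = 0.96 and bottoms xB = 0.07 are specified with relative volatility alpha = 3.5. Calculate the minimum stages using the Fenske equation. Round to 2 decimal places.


N_min = ln((xD*(1-xB))/(xB*(1-xD))) / ln(alpha)
Numerator inside ln: 0.8928 / 0.0028 = 318.857143
ln(318.857143) = 5.764743
ln(alpha) = ln(3.5) = 1.252763
N_min = 5.764743 / 1.252763 = 4.60


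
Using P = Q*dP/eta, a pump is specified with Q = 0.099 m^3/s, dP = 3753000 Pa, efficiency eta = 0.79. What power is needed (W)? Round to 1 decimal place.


P = Q * dP / eta
P = 0.099 * 3753000 / 0.79
P = 371547.0 / 0.79
P = 470312.7 W


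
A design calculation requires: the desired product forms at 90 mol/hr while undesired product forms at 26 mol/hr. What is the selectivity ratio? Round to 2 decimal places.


S = desired product rate / undesired product rate
S = 90 / 26
S = 3.46


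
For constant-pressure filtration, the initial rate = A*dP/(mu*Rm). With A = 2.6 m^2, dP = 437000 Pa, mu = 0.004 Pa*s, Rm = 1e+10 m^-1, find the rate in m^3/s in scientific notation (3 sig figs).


rate = A * dP / (mu * Rm)
rate = 2.6 * 437000 / (0.004 * 1e+10)
rate = 1136200.0 / 4.000e+07
rate = 2.84e-02 m^3/s


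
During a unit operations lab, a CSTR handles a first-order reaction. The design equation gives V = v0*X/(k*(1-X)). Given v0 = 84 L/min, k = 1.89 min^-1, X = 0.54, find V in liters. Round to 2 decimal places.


V = v0 * X / (k * (1 - X))
V = 84 * 0.54 / (1.89 * (1 - 0.54))
V = 45.36 / (1.89 * 0.46)
V = 45.36 / 0.8694
V = 52.17 L


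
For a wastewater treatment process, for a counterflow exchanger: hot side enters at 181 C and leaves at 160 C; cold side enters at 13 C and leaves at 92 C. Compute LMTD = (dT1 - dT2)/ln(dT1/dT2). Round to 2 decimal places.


dT1 = Th_in - Tc_out = 181 - 92 = 89
dT2 = Th_out - Tc_in = 160 - 13 = 147
LMTD = (dT1 - dT2) / ln(dT1/dT2)
LMTD = (89 - 147) / ln(89/147)
LMTD = 115.58 K


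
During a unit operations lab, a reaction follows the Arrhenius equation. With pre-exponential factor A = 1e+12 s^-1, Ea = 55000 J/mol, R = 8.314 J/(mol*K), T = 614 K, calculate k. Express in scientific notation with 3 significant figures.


k = A * exp(-Ea/(R*T))
k = 1e+12 * exp(-55000 / (8.314 * 614))
k = 1e+12 * exp(-10.774182)
k = 2.09e+07


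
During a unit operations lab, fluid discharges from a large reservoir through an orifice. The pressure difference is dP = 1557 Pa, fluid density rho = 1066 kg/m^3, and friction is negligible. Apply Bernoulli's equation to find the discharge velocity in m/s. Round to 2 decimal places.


v = sqrt(2*dP/rho)
v = sqrt(2*1557/1066)
v = sqrt(2.921201)
v = 1.71 m/s


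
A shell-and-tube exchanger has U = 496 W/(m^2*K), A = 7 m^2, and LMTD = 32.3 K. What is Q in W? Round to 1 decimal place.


Q = U * A * LMTD
Q = 496 * 7 * 32.3
Q = 112145.6 W


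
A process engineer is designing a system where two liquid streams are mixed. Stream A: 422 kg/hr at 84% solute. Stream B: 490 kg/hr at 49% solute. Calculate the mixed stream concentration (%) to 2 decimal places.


Mass balance on solute: F1*x1 + F2*x2 = F3*x3
F3 = F1 + F2 = 422 + 490 = 912 kg/hr
x3 = (F1*x1 + F2*x2)/F3
x3 = (422*0.84 + 490*0.49) / 912
x3 = 65.20%


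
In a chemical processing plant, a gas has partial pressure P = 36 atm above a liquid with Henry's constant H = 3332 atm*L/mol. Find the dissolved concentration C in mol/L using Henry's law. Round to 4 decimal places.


C = P / H
C = 36 / 3332
C = 0.0108 mol/L


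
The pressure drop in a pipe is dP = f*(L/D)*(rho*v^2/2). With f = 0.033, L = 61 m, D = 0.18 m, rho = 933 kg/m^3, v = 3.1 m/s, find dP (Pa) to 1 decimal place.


dP = f * (L/D) * (rho*v^2/2)
dP = 0.033 * (61/0.18) * (933*3.1^2/2)
L/D = 338.88888889
rho*v^2/2 = 933*9.61/2 = 4483.065
dP = 0.033 * 338.88888889 * 4483.065
dP = 50135.6 Pa


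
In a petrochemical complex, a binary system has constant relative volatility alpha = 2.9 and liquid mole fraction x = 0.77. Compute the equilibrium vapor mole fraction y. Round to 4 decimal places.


y = alpha*x / (1 + (alpha-1)*x)
y = 2.9*0.77 / (1 + (2.9-1)*0.77)
y = 2.233 / (1 + 1.463)
y = 2.233 / 2.463
y = 0.9066


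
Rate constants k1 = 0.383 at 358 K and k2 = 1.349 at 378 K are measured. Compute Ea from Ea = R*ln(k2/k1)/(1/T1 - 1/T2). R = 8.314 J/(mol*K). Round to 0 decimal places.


Ea = R * ln(k2/k1) / (1/T1 - 1/T2)
ln(k2/k1) = ln(1.349/0.383) = 1.2590839
1/T1 - 1/T2 = 1/358 - 1/378 = 0.000147793444
Ea = 8.314 * 1.2590839 / 0.000147793444
Ea = 70829 J/mol


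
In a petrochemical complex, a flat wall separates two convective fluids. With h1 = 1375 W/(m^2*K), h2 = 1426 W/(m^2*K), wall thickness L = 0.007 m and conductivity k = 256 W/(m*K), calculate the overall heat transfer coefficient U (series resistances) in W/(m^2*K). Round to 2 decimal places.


1/U = 1/h1 + L/k + 1/h2
1/U = 1/1375 + 0.007/256 + 1/1426
1/U = 0.0007272727 + 2.73438e-05 + 0.0007012623
1/U = 0.0014558788
U = 686.87 W/(m^2*K)


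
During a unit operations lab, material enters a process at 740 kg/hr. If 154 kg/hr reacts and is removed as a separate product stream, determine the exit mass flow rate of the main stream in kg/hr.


Steady-state mass balance on the main outlet: F_out = F_in - F_removed
F_out = 740 - 154
F_out = 586 kg/hr


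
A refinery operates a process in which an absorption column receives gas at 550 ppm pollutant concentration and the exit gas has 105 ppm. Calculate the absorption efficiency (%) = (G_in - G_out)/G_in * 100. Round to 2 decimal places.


Efficiency = (G_in - G_out) / G_in * 100%
Efficiency = (550 - 105) / 550 * 100
Efficiency = 445 / 550 * 100
Efficiency = 80.91%


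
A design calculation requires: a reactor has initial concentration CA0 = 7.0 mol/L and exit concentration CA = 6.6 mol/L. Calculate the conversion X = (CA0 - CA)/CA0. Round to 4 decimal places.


X = (CA0 - CA) / CA0
X = (7.0 - 6.6) / 7.0
X = 0.4 / 7.0
X = 0.0571


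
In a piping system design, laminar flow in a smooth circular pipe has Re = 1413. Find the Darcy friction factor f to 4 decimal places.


f = 64 / Re
f = 64 / 1413
f = 0.0453


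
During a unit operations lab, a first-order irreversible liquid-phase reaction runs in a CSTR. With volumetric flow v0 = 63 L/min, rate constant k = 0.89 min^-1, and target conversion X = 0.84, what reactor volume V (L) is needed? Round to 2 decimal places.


V = v0 * X / (k * (1 - X))
V = 63 * 0.84 / (0.89 * (1 - 0.84))
V = 52.92 / (0.89 * 0.16)
V = 52.92 / 0.1424
V = 371.63 L


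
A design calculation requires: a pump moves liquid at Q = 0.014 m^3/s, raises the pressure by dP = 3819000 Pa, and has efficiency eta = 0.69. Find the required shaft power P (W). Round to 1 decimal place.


P = Q * dP / eta
P = 0.014 * 3819000 / 0.69
P = 53466.0 / 0.69
P = 77487.0 W


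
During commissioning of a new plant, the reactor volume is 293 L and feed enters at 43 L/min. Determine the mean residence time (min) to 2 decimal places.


tau = V / v0
tau = 293 / 43
tau = 6.81 min


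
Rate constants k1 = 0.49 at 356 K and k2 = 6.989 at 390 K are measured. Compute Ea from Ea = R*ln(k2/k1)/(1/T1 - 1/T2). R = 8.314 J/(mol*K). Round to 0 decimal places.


Ea = R * ln(k2/k1) / (1/T1 - 1/T2)
ln(k2/k1) = ln(6.989/0.49) = 2.6576874
1/T1 - 1/T2 = 1/356 - 1/390 = 0.0002448862
Ea = 8.314 * 2.6576874 / 0.0002448862
Ea = 90230 J/mol


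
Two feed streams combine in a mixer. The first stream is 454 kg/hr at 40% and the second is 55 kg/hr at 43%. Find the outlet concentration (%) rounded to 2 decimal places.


Mass balance on solute: F1*x1 + F2*x2 = F3*x3
F3 = F1 + F2 = 454 + 55 = 509 kg/hr
x3 = (F1*x1 + F2*x2)/F3
x3 = (454*0.4 + 55*0.43) / 509
x3 = 40.32%


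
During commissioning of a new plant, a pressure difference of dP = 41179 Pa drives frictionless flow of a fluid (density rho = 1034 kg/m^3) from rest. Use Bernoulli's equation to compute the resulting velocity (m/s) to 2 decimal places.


v = sqrt(2*dP/rho)
v = sqrt(2*41179/1034)
v = sqrt(79.649903)
v = 8.92 m/s
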